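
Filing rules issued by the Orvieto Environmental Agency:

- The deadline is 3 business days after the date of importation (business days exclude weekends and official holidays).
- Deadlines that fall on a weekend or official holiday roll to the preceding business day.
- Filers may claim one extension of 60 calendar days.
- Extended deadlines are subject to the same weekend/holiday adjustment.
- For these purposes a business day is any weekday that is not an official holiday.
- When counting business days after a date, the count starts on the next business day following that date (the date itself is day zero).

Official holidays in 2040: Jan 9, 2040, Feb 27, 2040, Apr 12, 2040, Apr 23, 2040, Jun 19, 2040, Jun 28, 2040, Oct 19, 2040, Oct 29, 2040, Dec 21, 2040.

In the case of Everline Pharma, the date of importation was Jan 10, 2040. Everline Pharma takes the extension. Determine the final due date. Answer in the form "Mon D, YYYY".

Counting 3 business days after Jan 10, 2040 (skipping weekends and listed holidays) reaches Jan 13, 2040.
Jan 13, 2040 (Friday) is already a business day.
Add the 60 calendar-day extension to Jan 13, 2040: Mar 13, 2040.
Mar 13, 2040 falls on a Tuesday, which is a business day, so no adjustment is needed.
Final deadline: Mar 13, 2040.

Mar 13, 2040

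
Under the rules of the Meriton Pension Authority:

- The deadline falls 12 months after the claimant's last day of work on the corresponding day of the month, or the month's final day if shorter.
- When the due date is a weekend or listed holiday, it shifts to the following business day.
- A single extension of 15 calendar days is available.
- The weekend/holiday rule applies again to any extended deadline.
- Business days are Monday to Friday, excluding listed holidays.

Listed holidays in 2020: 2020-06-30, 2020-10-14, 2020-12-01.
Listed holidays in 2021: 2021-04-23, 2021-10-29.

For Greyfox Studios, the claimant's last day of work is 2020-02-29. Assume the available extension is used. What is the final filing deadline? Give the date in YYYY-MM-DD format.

2021-03-16

12 months from 2020-02-29 is 2021-02-28 (day 29 does not exist in February, so the month's last day is used).
Because 2021-02-28 is a Sunday, the deadline becomes 2021-03-01 (Monday).
Applying the 15-calendar-day extension: 2021-03-01 + 15 days = 2021-03-16.
2021-03-16 is a Tuesday and not a listed holiday, so it stands.
The final due date is 2021-03-16.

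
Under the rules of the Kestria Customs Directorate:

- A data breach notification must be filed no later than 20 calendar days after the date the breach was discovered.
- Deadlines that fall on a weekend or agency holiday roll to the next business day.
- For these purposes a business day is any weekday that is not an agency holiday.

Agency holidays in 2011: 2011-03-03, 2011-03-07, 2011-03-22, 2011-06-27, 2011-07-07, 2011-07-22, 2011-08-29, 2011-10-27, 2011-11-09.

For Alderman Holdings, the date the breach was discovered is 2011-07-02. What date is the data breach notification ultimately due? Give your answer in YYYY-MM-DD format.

From 2011-07-02, 20 calendar days later is 2011-07-22.
2011-07-22 is a listed holiday, so it moves to the next business day, 2011-07-25 (Monday).
So the filing is due 2011-07-25.

2011-07-25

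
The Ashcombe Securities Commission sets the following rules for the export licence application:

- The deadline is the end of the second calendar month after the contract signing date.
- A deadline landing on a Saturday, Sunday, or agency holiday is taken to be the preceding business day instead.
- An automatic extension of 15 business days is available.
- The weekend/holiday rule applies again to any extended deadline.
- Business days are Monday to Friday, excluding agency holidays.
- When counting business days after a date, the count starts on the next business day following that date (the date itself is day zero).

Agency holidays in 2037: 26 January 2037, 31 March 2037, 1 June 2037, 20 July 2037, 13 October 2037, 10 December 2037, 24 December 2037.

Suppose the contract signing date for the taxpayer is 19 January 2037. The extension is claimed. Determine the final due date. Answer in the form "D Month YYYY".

21 April 2037

The second month after 19 January 2037 is March 2037, whose last day is 31 March 2037.
31 March 2037 is a listed holiday, so it moves to the preceding business day, 30 March 2037 (Monday).
The 15-business-day extension runs from 30 March 2037 to 21 April 2037.
21 April 2037 (Tuesday) is already a business day.
The final due date is 21 April 2037.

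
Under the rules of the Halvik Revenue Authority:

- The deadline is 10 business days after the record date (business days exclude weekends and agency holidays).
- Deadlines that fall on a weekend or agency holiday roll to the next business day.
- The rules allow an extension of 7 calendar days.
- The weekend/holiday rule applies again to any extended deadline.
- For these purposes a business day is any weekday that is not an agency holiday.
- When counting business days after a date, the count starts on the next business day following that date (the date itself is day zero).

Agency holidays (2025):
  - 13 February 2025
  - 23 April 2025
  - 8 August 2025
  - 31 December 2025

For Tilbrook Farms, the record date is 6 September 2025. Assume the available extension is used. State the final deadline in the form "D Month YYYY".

26 September 2025

Starting the day after 6 September 2025 and counting 10 business days lands on 19 September 2025.
Since 19 September 2025 is a Friday and not a holiday, the date is unchanged.
Add the 7 calendar-day extension to 19 September 2025: 26 September 2025.
Since 26 September 2025 is a Friday and not a holiday, the date is unchanged.
The final due date is 26 September 2025.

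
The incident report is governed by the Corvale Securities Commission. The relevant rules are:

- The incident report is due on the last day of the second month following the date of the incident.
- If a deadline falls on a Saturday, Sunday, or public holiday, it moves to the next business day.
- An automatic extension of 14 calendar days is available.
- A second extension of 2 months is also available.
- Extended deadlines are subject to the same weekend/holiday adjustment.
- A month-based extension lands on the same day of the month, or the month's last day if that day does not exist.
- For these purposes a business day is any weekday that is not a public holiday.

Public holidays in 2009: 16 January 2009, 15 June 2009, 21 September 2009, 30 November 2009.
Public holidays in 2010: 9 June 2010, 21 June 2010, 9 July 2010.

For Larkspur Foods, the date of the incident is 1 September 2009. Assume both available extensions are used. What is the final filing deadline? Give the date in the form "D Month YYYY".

2 months after 1 September 2009 is November 2009; that month ends on 30 November 2009.
30 November 2009 is a listed holiday, so it moves to the next business day, 1 December 2009 (Tuesday).
Applying the 14-calendar-day extension: 1 December 2009 + 14 days = 15 December 2009.
15 December 2009 (Tuesday) is already a business day.
The 2 months extension carries 15 December 2009 to 15 February 2010.
Since 15 February 2010 is a Monday and not a holiday, the date is unchanged.
Deadline: 15 February 2010.

15 February 2010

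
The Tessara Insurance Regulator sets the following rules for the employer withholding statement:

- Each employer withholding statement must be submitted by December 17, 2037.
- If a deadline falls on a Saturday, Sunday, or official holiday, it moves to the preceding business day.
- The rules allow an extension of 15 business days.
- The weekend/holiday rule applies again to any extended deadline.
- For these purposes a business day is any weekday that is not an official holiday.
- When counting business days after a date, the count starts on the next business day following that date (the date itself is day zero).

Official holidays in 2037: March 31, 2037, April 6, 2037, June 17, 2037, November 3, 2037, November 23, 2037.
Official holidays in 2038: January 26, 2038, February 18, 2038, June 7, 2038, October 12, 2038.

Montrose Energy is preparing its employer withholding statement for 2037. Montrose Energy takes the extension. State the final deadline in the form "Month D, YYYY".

January 7, 2038

Start from the fixed due date, December 17, 2037.
December 17, 2037 (Thursday) is already a business day.
Counting 15 further business days from December 17, 2037 reaches January 7, 2038.
Since January 7, 2038 is a Thursday and not a holiday, the date is unchanged.
Deadline: January 7, 2038.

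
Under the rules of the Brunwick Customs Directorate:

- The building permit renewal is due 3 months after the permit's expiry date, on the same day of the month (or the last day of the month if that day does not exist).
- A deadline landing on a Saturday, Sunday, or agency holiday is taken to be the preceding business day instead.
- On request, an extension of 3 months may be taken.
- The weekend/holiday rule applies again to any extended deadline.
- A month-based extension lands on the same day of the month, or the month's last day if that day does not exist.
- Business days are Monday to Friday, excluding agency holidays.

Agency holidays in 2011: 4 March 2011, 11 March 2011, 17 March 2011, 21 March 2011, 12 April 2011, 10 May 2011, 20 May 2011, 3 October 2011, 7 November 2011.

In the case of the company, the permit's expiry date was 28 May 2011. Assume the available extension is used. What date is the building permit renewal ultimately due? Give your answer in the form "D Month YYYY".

25 November 2011

3 months after 28 May 2011, on the same day of the month, is 28 August 2011.
28 August 2011 is a Sunday; the preceding business day is 26 August 2011 (Friday).
Applying the 3 months extension: 3 months after 26 August 2011 is 26 November 2011.
26 November 2011 falls on a Saturday. Rolling to the preceding business day gives 25 November 2011, a Friday.
So the filing is due 25 November 2011.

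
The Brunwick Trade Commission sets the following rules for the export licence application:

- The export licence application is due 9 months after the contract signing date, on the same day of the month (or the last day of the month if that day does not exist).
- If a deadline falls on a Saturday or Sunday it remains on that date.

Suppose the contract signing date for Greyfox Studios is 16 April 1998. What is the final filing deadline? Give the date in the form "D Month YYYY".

16 January 1999

9 months after 16 April 1998, on the same day of the month, is 16 January 1999.
16 January 1999 is a Saturday; no weekend or holiday adjustment applies.
Deadline: 16 January 1999.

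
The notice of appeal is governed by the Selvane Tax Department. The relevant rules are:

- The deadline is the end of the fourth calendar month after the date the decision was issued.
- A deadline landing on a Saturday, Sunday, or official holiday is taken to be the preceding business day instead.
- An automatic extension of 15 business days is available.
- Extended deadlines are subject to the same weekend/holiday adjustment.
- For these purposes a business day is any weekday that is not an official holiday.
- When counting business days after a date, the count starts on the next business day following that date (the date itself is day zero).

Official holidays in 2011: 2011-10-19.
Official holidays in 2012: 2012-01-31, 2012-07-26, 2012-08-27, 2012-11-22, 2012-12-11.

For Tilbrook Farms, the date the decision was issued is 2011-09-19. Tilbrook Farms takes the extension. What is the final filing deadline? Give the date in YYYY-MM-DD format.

2012-02-21

4 months after 2011-09-19 falls in January 2012; the last day of that month is 2012-01-31.
2012-01-31 is a listed holiday; the preceding business day is 2012-01-30 (Monday).
Counting 15 further business days from 2012-01-30 reaches 2012-02-21.
2012-02-21 falls on a Tuesday, which is a business day, so no adjustment is needed.
Final deadline: 2012-02-21.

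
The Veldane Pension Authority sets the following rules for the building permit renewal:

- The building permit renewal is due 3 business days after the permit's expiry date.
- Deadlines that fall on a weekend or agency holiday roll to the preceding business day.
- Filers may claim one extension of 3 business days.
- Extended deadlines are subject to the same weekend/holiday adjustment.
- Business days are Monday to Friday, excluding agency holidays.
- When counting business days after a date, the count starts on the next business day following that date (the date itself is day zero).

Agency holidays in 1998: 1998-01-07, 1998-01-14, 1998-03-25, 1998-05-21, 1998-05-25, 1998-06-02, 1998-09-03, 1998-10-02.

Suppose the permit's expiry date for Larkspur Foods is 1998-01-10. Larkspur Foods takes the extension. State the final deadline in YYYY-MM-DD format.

1998-01-20

Counting 3 business days after 1998-01-10 (skipping weekends and listed holidays) reaches 1998-01-15.
Since 1998-01-15 is a Thursday and not a holiday, the date is unchanged.
Applying the 3-business-day extension: 3 business days after 1998-01-15 is 1998-01-20.
1998-01-20 is a Tuesday and not a listed holiday, so it stands.
Deadline: 1998-01-20.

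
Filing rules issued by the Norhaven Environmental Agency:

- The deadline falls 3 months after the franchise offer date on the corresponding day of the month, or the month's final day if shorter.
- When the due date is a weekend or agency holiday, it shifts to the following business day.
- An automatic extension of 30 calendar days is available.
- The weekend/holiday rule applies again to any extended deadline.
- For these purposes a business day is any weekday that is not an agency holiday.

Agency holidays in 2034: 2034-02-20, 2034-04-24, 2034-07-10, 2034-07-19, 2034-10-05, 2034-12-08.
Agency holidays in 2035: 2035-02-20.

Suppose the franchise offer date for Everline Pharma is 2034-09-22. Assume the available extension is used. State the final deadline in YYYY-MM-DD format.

3 months after 2034-09-22, on the same day of the month, is 2034-12-22.
Since 2034-12-22 is a Friday and not a holiday, the date is unchanged.
With the 30-day extension, 2034-12-22 becomes 2035-01-21.
2035-01-21 is a Sunday; the next business day is 2035-01-22 (Monday).
So the filing is due 2035-01-22.

2035-01-22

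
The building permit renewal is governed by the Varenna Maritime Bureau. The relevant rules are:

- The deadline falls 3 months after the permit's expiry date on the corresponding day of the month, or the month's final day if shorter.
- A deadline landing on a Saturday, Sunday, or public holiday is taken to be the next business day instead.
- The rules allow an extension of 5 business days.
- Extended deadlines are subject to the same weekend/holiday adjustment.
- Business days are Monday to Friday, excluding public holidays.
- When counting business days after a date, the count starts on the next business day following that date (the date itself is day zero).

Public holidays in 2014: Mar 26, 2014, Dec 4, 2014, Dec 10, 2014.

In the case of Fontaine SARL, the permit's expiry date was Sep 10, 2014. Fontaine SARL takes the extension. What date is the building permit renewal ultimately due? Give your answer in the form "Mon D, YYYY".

3 months from Sep 10, 2014 is Dec 10, 2014.
Because Dec 10, 2014 is a listed holiday, the deadline becomes Dec 11, 2014 (Thursday).
Counting 5 further business days from Dec 11, 2014 reaches Dec 18, 2014.
Dec 18, 2014 is a Thursday and not a listed holiday, so it stands.
Final deadline: Dec 18, 2014.

Dec 18, 2014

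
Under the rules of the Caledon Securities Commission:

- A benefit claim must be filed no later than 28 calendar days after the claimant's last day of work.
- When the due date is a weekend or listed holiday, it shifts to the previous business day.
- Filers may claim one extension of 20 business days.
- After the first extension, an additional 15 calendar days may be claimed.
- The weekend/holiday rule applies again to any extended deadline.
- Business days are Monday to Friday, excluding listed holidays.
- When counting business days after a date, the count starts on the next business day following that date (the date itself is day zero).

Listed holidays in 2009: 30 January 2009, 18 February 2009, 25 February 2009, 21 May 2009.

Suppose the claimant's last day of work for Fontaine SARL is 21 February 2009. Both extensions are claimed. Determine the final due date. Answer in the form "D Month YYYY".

1 May 2009

From 21 February 2009, 28 calendar days later is 21 March 2009.
21 March 2009 is a Saturday; the preceding business day is 20 March 2009 (Friday).
Counting 20 further business days from 20 March 2009 reaches 17 April 2009.
Since 17 April 2009 is a Friday and not a holiday, the date is unchanged.
Add the 15 calendar-day extension to 17 April 2009: 2 May 2009.
2 May 2009 is a Saturday; the preceding business day is 1 May 2009 (Friday).
The final due date is 1 May 2009.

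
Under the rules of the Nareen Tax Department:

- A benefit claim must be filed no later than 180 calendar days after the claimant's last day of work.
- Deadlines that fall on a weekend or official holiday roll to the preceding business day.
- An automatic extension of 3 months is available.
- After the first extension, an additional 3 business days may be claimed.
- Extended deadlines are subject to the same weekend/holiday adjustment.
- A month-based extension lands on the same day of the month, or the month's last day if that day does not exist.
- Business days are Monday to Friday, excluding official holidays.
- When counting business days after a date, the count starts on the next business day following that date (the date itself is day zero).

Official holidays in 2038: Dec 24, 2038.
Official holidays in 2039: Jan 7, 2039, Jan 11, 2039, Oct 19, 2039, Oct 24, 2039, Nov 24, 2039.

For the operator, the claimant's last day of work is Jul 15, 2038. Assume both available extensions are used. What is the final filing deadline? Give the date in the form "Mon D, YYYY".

From Jul 15, 2038, 180 calendar days later is Jan 11, 2039.
Because Jan 11, 2039 is a listed holiday, the deadline becomes Jan 10, 2039 (Monday).
Add 3 months to Jan 10, 2039: Apr 10, 2039.
Apr 10, 2039 is a Sunday, so it moves to the preceding business day, Apr 8, 2039 (Friday).
Counting 3 further business days from Apr 8, 2039 reaches Apr 13, 2039.
Apr 13, 2039 (Wednesday) is already a business day.
The final due date is Apr 13, 2039.

Apr 13, 2039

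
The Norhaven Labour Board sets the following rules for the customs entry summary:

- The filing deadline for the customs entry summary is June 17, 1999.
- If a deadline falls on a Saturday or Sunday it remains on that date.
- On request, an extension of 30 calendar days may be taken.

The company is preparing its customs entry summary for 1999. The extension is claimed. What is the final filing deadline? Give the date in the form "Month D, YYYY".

July 17, 1999

Start from the fixed due date, June 17, 1999.
No adjustment is made for weekends or holidays, so June 17, 1999 stands.
With the 30-day extension, June 17, 1999 becomes July 17, 1999.
July 17, 1999 falls on a Saturday. The rules make no weekend/holiday allowance, so it remains July 17, 1999.
Deadline: July 17, 1999.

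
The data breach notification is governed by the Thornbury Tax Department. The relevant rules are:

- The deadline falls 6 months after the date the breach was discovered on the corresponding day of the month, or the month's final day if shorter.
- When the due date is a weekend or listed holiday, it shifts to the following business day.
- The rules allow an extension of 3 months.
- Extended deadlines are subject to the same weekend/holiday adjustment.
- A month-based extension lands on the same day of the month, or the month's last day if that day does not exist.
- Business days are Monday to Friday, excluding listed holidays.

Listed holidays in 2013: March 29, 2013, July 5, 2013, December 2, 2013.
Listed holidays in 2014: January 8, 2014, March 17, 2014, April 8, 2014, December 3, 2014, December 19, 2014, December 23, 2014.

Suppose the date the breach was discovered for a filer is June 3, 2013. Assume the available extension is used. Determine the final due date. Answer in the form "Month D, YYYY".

6 months from June 3, 2013 is December 3, 2013.
December 3, 2013 (Tuesday) is already a business day.
The 3 months extension carries December 3, 2013 to March 3, 2014.
March 3, 2014 (Monday) is already a business day.
Final deadline: March 3, 2014.

March 3, 2014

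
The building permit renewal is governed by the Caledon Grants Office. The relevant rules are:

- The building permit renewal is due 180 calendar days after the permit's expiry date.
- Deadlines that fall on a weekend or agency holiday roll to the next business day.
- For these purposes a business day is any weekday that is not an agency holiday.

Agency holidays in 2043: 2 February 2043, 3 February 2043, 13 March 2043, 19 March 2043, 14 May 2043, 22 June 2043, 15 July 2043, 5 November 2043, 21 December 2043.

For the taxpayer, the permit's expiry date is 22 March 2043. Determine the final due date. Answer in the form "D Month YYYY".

18 September 2043

Trigger date 22 March 2043 + 180 calendar days = 18 September 2043.
18 September 2043 is a Friday and not a listed holiday, so it stands.
So the filing is due 18 September 2043.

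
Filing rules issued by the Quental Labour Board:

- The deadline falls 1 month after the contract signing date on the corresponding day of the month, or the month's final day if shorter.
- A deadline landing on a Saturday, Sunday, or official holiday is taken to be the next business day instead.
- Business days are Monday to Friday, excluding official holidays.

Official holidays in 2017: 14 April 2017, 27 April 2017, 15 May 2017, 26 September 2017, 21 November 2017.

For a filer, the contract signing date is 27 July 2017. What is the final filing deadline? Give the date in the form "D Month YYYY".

1 month from 27 July 2017 is 27 August 2017.
Because 27 August 2017 is a Sunday, the deadline becomes 28 August 2017 (Monday).
So the filing is due 28 August 2017.

28 August 2017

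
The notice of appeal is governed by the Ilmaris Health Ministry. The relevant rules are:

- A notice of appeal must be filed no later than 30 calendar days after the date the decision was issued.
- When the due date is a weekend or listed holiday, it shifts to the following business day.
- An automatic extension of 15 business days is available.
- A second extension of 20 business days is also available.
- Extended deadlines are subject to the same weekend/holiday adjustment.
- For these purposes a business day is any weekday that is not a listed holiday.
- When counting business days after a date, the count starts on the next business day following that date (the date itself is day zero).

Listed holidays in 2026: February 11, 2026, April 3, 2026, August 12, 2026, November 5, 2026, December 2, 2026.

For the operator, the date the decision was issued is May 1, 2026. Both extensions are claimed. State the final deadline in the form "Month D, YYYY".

30 calendar days after May 1, 2026 is May 31, 2026.
May 31, 2026 is a Sunday, so it moves to the next business day, June 1, 2026 (Monday).
Counting 15 further business days from June 1, 2026 reaches June 22, 2026.
June 22, 2026 is a Monday and not a listed holiday, so it stands.
The 20-business-day extension runs from June 22, 2026 to July 20, 2026.
July 20, 2026 is a Monday and not a listed holiday, so it stands.
So the filing is due July 20, 2026.

July 20, 2026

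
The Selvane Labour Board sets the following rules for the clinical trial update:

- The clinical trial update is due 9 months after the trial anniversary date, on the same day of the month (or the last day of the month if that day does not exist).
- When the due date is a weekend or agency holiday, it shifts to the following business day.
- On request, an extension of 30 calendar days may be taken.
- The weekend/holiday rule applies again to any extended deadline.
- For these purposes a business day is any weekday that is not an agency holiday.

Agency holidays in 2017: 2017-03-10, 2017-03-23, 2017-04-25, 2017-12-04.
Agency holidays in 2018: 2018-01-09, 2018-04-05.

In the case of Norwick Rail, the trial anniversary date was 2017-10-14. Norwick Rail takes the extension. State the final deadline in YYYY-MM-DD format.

9 months from 2017-10-14 is 2018-07-14.
2018-07-14 is a Saturday, so it moves to the next business day, 2018-07-16 (Monday).
With the 30-day extension, 2018-07-16 becomes 2018-08-15.
2018-08-15 (Wednesday) is already a business day.
Final deadline: 2018-08-15.

2018-08-15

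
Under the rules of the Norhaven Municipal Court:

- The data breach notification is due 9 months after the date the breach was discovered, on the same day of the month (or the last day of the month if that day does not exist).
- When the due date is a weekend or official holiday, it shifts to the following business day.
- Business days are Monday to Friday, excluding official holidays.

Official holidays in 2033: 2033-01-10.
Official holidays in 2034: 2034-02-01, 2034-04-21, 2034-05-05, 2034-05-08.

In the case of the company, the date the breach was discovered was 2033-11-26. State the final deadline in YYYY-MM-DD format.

2034-08-28

9 months after 2033-11-26, on the same day of the month, is 2034-08-26.
2034-08-26 is a Saturday, so it moves to the next business day, 2034-08-28 (Monday).
Final deadline: 2034-08-28.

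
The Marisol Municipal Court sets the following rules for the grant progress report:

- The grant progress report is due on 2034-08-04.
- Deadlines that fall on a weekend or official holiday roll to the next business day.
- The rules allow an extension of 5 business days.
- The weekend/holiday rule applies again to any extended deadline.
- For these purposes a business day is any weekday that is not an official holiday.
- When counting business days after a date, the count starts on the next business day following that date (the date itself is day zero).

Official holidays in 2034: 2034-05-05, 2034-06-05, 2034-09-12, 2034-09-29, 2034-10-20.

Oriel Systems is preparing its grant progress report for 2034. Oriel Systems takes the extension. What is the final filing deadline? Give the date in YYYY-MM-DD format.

The stated deadline is 2034-08-04.
2034-08-04 falls on a Friday, which is a business day, so no adjustment is needed.
Applying the 5-business-day extension: 5 business days after 2034-08-04 is 2034-08-11.
2034-08-11 falls on a Friday, which is a business day, so no adjustment is needed.
So the filing is due 2034-08-11.

2034-08-11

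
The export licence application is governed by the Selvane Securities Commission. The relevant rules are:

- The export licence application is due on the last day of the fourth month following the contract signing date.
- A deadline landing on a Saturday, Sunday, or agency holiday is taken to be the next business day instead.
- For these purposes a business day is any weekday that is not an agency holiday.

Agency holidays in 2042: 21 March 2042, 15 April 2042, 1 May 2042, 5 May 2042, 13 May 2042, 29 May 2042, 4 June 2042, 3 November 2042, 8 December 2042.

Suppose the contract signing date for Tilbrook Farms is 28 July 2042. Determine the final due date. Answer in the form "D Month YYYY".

The fourth month after 28 July 2042 is November 2042, whose last day is 30 November 2042.
30 November 2042 is a Sunday, so it moves to the next business day, 1 December 2042 (Monday).
So the filing is due 1 December 2042.

1 December 2042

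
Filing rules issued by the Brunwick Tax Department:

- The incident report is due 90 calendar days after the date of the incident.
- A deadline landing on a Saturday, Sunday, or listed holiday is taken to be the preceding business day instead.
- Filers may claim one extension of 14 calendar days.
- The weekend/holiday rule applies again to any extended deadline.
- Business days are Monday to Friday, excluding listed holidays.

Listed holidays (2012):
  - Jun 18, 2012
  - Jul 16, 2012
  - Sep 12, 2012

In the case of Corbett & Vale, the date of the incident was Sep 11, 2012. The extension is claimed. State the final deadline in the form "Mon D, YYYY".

Dec 24, 2012

90 calendar days after Sep 11, 2012 is Dec 10, 2012.
Dec 10, 2012 is a Monday and not a listed holiday, so it stands.
Applying the 14-calendar-day extension: Dec 10, 2012 + 14 days = Dec 24, 2012.
Dec 24, 2012 is a Monday and not a listed holiday, so it stands.
Final deadline: Dec 24, 2012.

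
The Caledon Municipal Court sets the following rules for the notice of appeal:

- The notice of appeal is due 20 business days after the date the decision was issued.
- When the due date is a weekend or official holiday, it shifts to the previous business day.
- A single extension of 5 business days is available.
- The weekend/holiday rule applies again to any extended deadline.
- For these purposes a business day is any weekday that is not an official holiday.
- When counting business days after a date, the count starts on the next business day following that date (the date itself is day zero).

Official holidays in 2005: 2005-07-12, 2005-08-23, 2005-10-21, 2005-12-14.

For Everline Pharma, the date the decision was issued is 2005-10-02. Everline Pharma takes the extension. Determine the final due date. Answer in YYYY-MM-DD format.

Counting 20 business days after 2005-10-02 (skipping weekends and listed holidays) reaches 2005-10-31.
2005-10-31 is a Monday and not a listed holiday, so it stands.
Applying the 5-business-day extension: 5 business days after 2005-10-31 is 2005-11-07.
2005-11-07 (Monday) is already a business day.
Final deadline: 2005-11-07.

2005-11-07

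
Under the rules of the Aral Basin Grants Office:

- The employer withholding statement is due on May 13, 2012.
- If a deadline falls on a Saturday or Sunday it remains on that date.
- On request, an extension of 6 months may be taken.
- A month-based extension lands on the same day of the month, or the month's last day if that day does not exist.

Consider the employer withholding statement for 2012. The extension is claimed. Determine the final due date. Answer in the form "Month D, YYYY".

November 13, 2012

The statutory due date is May 13, 2012.
May 13, 2012 falls on a Sunday. The rules make no weekend/holiday allowance, so it remains May 13, 2012.
Add 6 months to May 13, 2012: November 13, 2012.
November 13, 2012 is a Tuesday; no weekend or holiday adjustment applies.
So the filing is due November 13, 2012.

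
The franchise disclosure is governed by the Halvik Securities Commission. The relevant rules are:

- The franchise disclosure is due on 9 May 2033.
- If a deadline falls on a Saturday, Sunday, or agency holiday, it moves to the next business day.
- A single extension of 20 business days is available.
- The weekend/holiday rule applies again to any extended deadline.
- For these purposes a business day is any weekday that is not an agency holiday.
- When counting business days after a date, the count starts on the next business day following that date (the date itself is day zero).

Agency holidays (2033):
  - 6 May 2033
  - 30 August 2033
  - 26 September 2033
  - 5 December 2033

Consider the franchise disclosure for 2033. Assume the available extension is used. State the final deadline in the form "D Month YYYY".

6 June 2033

The stated deadline is 9 May 2033.
9 May 2033 (Monday) is already a business day.
Counting 20 further business days from 9 May 2033 reaches 6 June 2033.
6 June 2033 (Monday) is already a business day.
The final due date is 6 June 2033.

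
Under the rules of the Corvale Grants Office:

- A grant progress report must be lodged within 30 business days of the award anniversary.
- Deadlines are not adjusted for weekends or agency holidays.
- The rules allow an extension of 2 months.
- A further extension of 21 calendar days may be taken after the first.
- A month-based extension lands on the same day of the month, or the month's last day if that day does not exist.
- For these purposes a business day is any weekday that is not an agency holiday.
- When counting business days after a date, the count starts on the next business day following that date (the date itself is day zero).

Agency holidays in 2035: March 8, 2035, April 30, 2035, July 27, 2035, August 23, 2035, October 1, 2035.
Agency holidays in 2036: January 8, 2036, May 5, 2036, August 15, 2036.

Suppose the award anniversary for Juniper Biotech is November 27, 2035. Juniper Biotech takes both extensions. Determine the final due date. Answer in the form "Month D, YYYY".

30 business days after November 27, 2035, excluding weekends and holidays, is January 9, 2036.
January 9, 2036 is a Wednesday; no weekend or holiday adjustment applies.
The 2 months extension carries January 9, 2036 to March 9, 2036.
March 9, 2036 falls on a Sunday. The rules make no weekend/holiday allowance, so it remains March 9, 2036.
Add the 21 calendar-day extension to March 9, 2036: March 30, 2036.
March 30, 2036 is a Sunday; no weekend or holiday adjustment applies.
Deadline: March 30, 2036.

March 30, 2036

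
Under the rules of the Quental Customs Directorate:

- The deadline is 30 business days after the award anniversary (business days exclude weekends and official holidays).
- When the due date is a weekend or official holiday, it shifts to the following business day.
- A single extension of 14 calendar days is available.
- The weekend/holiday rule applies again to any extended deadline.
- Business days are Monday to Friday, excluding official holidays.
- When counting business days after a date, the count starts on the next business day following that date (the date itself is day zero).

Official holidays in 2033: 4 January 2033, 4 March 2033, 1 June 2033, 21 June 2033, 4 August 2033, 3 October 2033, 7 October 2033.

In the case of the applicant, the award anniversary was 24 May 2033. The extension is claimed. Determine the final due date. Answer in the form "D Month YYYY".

21 July 2033

30 business days after 24 May 2033, excluding weekends and holidays, is 7 July 2033.
7 July 2033 (Thursday) is already a business day.
With the 14-day extension, 7 July 2033 becomes 21 July 2033.
21 July 2033 (Thursday) is already a business day.
Deadline: 21 July 2033.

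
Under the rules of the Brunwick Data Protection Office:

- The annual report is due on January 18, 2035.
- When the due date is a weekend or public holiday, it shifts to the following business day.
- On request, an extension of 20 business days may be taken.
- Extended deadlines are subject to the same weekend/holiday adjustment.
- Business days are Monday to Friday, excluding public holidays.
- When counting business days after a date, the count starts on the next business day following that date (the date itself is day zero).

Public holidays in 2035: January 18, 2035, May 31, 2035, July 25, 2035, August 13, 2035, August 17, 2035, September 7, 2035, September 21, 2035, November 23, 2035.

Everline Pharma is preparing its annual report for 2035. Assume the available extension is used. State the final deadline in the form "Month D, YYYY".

The statutory due date is January 18, 2035.
Because January 18, 2035 is a listed holiday, the deadline becomes January 19, 2035 (Friday).
Counting 20 further business days from January 19, 2035 reaches February 16, 2035.
February 16, 2035 is a Friday and not a listed holiday, so it stands.
Final deadline: February 16, 2035.

February 16, 2035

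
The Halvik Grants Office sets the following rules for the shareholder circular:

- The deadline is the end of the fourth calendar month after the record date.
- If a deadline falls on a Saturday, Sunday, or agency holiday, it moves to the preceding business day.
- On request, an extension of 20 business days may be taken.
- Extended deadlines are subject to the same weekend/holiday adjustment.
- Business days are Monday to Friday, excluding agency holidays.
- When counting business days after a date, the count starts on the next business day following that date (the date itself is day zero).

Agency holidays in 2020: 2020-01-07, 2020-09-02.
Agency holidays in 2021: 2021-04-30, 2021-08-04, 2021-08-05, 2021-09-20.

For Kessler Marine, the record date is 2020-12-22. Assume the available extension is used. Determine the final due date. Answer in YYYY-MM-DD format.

2021-05-28

The fourth month after 2020-12-22 is April 2021, whose last day is 2021-04-30.
2021-04-30 is a listed holiday, so it moves to the preceding business day, 2021-04-29 (Thursday).
The 20-business-day extension runs from 2021-04-29 to 2021-05-28.
2021-05-28 is a Friday and not a listed holiday, so it stands.
So the filing is due 2021-05-28.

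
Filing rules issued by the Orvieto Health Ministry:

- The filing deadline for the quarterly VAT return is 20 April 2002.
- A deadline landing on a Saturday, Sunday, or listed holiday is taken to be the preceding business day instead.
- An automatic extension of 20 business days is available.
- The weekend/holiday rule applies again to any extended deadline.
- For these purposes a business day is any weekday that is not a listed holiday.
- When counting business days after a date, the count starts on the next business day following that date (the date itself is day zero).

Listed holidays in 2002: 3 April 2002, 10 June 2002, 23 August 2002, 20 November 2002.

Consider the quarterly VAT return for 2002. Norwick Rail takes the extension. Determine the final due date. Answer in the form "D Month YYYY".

The stated deadline is 20 April 2002.
20 April 2002 is a Saturday; the preceding business day is 19 April 2002 (Friday).
Applying the 20-business-day extension: 20 business days after 19 April 2002 is 17 May 2002.
17 May 2002 falls on a Friday, which is a business day, so no adjustment is needed.
Deadline: 17 May 2002.

17 May 2002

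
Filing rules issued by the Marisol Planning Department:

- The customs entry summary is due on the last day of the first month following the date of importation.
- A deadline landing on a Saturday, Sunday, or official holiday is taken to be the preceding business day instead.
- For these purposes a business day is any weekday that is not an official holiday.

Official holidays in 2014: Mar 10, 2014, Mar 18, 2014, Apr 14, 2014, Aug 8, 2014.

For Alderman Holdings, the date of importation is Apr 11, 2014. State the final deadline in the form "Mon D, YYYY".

May 30, 2014

1 month after Apr 11, 2014 falls in May 2014; the last day of that month is May 31, 2014.
May 31, 2014 falls on a Saturday. Rolling to the preceding business day gives May 30, 2014, a Friday.
The final due date is May 30, 2014.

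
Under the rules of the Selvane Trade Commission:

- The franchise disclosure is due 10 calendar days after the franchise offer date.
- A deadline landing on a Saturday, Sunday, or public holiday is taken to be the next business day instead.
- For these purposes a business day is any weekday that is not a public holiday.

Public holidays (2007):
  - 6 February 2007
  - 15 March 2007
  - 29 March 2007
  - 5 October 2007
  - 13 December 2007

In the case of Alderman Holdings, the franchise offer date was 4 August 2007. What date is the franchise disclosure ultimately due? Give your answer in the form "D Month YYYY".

14 August 2007

From 4 August 2007, 10 calendar days later is 14 August 2007.
Since 14 August 2007 is a Tuesday and not a holiday, the date is unchanged.
The final due date is 14 August 2007.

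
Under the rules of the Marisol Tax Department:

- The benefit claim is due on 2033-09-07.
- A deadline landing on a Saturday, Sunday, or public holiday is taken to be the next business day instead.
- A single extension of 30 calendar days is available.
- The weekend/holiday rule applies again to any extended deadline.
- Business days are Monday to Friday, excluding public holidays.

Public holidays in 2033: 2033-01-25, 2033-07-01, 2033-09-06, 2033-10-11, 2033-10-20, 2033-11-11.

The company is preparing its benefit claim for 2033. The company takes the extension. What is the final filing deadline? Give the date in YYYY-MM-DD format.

2033-10-07

The statutory due date is 2033-09-07.
Since 2033-09-07 is a Wednesday and not a holiday, the date is unchanged.
With the 30-day extension, 2033-09-07 becomes 2033-10-07.
Since 2033-10-07 is a Friday and not a holiday, the date is unchanged.
Final deadline: 2033-10-07.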